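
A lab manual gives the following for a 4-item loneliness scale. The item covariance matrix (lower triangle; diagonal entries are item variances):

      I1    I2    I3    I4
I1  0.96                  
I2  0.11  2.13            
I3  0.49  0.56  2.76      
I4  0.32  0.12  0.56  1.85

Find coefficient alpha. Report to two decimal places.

Σσ²ᵢ = 0.96 + 2.13 + 2.76 + 1.85 = 7.70
Sum of off-diagonal covariances = 2.16
σ²_total = 7.70 + 2 × 2.16 = 12.02
α = (k/(k−1))·(1 − Σσ²ᵢ/σ²_total) = (4/3)·(1 − 7.70/12.02) = 0.48

coefficient alpha = 0.48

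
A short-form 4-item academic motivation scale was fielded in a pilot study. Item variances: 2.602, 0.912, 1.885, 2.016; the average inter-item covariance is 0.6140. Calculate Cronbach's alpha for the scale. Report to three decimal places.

α = 0.665

Σσᵢ² = 2.602 + 0.912 + 1.885 + 2.016 = 7.415
Sum of the 6 distinct covariances = 6 × 0.6140 = 3.6840
total variance = Σσᵢ² + 2·Σcov = 7.415 + 2 × 3.6840 = 14.7830
α = (4/3)·(1 − 7.415/14.7830) = 0.665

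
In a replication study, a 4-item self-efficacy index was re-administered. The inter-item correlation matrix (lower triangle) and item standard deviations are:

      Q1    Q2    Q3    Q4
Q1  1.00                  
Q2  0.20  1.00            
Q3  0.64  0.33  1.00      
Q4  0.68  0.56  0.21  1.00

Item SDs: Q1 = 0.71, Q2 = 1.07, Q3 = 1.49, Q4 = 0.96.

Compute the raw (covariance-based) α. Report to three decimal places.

Σσ²ᵢ = 0.71² + 1.07² + 1.49² + 0.96² = 4.7907
Covariances σ_ij = r_ij · s_i · s_j:
  σ(Q1,Q2) = 0.20 × 0.71 × 1.07 = 0.1519
  σ(Q1,Q3) = 0.64 × 0.71 × 1.49 = 0.6771
  σ(Q1,Q4) = 0.68 × 0.71 × 0.96 = 0.4635
  σ(Q2,Q3) = 0.33 × 1.07 × 1.49 = 0.5261
  σ(Q2,Q4) = 0.56 × 1.07 × 0.96 = 0.5752
  σ(Q3,Q4) = 0.21 × 1.49 × 0.96 = 0.3004
σ²_T = Σσ²ᵢ + 2·Σσ_ij = 4.7907 + 2 × 2.6942 = 10.1791
α = (4/3)·(1 − 4.7907/10.1791) = 0.706

α = 0.706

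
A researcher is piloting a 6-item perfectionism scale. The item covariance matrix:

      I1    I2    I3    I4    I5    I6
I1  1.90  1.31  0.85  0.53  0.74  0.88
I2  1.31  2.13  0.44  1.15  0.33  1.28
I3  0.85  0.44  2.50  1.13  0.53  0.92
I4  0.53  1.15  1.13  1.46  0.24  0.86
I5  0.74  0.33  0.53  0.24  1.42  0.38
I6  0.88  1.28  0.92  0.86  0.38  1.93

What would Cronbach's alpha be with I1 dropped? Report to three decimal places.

Remaining items: I2, I3, I4, I5, I6 (k = 5).
sum of item variances = 2.13 + 2.50 + 1.46 + 1.42 + 1.93 = 9.44
σ²_total = 9.44 + 2 × 7.26 = 23.96
α (item deleted) = (5/4)·(1 − 9.44/23.96) = 0.758

Cronbach's alpha = 0.758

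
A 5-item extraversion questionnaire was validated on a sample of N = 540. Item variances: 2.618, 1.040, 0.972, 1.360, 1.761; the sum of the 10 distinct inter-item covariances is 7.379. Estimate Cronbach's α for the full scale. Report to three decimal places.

sum of item variances = 2.618 + 1.040 + 0.972 + 1.360 + 1.761 = 7.751
Sum of distinct covariances = 7.379
total variance = sum of item variances + 2·Σcov = 7.751 + 2 × 7.379 = 22.509
α = (5/4)·(1 − 7.751/22.509) = 0.820

Cronbach's α = 0.820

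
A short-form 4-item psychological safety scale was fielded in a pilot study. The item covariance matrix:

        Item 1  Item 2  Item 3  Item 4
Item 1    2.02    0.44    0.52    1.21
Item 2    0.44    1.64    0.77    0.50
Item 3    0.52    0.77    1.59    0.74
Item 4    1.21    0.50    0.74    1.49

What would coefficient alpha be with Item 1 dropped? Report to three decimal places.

Remaining items: Item 2, Item 3, Item 4 (k = 3).
Σσ²ᵢ = 1.64 + 1.59 + 1.49 = 4.72
σ²_T = 4.72 + 2 × 2.01 = 8.74
α (item deleted) = (3/2)·(1 − 4.72/8.74) = 0.690

α = 0.690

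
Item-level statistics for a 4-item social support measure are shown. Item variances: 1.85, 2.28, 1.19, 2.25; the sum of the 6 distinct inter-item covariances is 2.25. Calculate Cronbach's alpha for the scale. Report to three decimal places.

Σσ²ᵢ = 1.85 + 2.28 + 1.19 + 2.25 = 7.57
Sum of distinct covariances = 2.25
σ²_total = Σσ²ᵢ + 2·Σcov = 7.57 + 2 × 2.25 = 12.07
α = (4/3)·(1 − 7.57/12.07) = 0.497

Cronbach's alpha = 0.497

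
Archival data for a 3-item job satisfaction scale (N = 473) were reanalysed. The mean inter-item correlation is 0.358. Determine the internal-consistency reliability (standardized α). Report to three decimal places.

Standardized α = k·r̄ / (1 + (k−1)·r̄) = 3 × 0.358 / (1 + 2 × 0.358)
  = 1.0740 / 1.7160 = 0.626

standardized α = 0.626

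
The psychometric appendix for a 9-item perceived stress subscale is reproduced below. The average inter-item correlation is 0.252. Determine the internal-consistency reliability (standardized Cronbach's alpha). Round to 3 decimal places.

standardized Cronbach's alpha = 0.752

Standardized α = k·r̄ / (1 + (k−1)·r̄) = 9 × 0.252 / (1 + 8 × 0.252)
  = 2.2680 / 3.0160 = 0.752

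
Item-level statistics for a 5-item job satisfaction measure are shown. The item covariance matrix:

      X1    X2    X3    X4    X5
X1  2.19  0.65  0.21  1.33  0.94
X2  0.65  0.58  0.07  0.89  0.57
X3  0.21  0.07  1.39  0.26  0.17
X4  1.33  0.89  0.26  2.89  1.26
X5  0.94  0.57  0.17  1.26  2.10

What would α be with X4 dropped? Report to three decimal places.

α = 0.606

Remaining items: X1, X2, X3, X5 (k = 4).
sum of item variances = 2.19 + 0.58 + 1.39 + 2.10 = 6.26
total variance = 6.26 + 2 × 2.61 = 11.48
α (item deleted) = (4/3)·(1 − 6.26/11.48) = 0.606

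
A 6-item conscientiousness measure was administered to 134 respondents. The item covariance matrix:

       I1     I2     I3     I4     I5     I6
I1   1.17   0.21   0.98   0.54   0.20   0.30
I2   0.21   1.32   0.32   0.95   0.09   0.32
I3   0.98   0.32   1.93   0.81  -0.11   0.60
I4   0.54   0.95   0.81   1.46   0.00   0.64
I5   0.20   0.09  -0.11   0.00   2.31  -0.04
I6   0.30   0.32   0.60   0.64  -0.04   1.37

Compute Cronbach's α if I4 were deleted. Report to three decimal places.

Remaining items: I1, I2, I3, I5, I6 (k = 5).
ΣVar(i) = 1.17 + 1.32 + 1.93 + 2.31 + 1.37 = 8.10
Var(T) = 8.10 + 2 × 2.87 = 13.84
α (item deleted) = (5/4)·(1 − 8.10/13.84) = 0.518

α = 0.518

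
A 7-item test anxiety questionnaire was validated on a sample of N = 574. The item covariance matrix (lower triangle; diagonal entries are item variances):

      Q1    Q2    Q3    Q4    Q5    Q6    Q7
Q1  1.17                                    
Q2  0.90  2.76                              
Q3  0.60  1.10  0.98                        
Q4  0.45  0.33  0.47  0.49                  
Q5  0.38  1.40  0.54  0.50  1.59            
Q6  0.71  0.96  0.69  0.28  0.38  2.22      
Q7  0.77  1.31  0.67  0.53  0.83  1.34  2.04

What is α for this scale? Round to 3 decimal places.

Σσ²ᵢ = 1.17 + 2.76 + 0.98 + 0.49 + 1.59 + 2.22 + 2.04 = 11.25
Sum of the distinct covariances = 15.14
σ²_total = 11.25 + 2 × 15.14 = 41.53
α = (k/(k−1))·(1 − Σσ²ᵢ/σ²_total) = (7/6)·(1 − 11.25/41.53) = 0.851

α = 0.851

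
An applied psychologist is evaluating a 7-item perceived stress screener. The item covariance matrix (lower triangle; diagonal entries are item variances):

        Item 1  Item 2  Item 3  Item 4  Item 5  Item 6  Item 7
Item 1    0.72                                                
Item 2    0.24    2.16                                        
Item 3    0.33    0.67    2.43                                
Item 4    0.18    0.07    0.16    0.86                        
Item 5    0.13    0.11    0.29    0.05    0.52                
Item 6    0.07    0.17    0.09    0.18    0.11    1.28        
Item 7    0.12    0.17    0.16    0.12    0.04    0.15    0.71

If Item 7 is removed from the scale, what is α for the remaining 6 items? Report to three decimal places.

α = 0.500

Remaining items: Item 1, Item 2, Item 3, Item 4, Item 5, Item 6 (k = 6).
Σσᵢ² = 0.72 + 2.16 + 2.43 + 0.86 + 0.52 + 1.28 = 7.97
total variance = 7.97 + 2 × 2.85 = 13.67
α (item deleted) = (6/5)·(1 − 7.97/13.67) = 0.500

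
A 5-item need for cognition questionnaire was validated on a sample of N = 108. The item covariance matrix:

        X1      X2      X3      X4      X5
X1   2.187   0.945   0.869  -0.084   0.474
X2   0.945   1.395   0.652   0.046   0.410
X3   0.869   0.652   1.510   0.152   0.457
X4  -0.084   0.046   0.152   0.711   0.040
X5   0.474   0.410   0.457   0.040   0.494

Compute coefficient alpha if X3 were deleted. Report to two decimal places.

α = 0.58

Remaining items: X1, X2, X4, X5 (k = 4).
ΣVar(i) = 2.187 + 1.395 + 0.711 + 0.494 = 4.787
Var(T) = 4.787 + 2 × 1.831 = 8.449
α (item deleted) = (4/3)·(1 − 4.787/8.449) = 0.58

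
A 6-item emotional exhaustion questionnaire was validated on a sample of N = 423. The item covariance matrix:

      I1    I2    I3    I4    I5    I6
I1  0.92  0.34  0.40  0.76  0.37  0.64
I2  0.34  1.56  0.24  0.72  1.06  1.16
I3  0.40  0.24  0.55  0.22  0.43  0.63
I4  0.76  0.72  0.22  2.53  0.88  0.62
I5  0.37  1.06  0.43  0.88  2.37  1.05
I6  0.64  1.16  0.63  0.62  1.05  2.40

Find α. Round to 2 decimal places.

α = 0.78

sum of item variances = 0.92 + 1.56 + 0.55 + 2.53 + 2.37 + 2.40 = 10.33
Σ_{i<j} σ_ij = 9.52
σ²_total = 10.33 + 2 × 9.52 = 29.37
α = (k/(k−1))·(1 − sum of item variances/σ²_total) = (6/5)·(1 − 10.33/29.37) = 0.78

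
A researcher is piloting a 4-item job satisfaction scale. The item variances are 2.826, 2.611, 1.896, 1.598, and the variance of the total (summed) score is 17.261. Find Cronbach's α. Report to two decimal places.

α = 0.64

sum of item variances = 2.826 + 2.611 + 1.896 + 1.598 = 8.931
α = (k/(k−1))·(1 − sum of item variances/σ²_T) = (4/3)·(1 − 8.931/17.261) = 0.64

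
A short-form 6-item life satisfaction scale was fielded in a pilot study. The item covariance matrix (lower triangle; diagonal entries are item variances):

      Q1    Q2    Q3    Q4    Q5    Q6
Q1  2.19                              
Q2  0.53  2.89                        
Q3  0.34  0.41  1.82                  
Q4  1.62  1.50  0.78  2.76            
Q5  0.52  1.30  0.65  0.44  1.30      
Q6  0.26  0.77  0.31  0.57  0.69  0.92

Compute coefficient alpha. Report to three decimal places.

coefficient alpha = 0.771

sum of item variances = 2.19 + 2.89 + 1.82 + 2.76 + 1.30 + 0.92 = 11.88
Sum of off-diagonal covariances = 10.69
σ²_T = 11.88 + 2 × 10.69 = 33.26
α = (k/(k−1))·(1 − sum of item variances/σ²_T) = (6/5)·(1 − 11.88/33.26) = 0.771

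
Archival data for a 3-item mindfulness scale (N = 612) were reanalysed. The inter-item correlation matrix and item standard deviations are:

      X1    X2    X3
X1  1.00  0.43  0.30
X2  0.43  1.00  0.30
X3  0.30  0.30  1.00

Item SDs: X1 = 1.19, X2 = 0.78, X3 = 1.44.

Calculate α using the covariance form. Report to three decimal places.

Σσ²ᵢ = 1.19² + 0.78² + 1.44² = 4.0981
Covariances σ_ij = r_ij · s_i · s_j:
  σ(X1,X2) = 0.43 × 1.19 × 0.78 = 0.3991
  σ(X1,X3) = 0.30 × 1.19 × 1.44 = 0.5141
  σ(X2,X3) = 0.30 × 0.78 × 1.44 = 0.3370
σ²_T = Σσ²ᵢ + 2·Σσ_ij = 4.0981 + 2 × 1.2502 = 6.5985
α = (3/2)·(1 − 4.0981/6.5985) = 0.568

α = 0.568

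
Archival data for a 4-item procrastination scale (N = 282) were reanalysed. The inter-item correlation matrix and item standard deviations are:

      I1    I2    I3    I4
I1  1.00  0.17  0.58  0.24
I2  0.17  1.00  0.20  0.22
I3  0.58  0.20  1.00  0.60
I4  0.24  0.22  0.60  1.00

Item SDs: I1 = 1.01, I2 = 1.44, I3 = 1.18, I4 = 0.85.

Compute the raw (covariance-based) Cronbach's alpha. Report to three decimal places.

Cronbach's alpha = 0.633

Σσ²ᵢ = 1.01² + 1.44² + 1.18² + 0.85² = 5.2086
Covariances σ_ij = r_ij · s_i · s_j:
  σ(I1,I2) = 0.17 × 1.01 × 1.44 = 0.2472
  σ(I1,I3) = 0.58 × 1.01 × 1.18 = 0.6912
  σ(I1,I4) = 0.24 × 1.01 × 0.85 = 0.2060
  σ(I2,I3) = 0.20 × 1.44 × 1.18 = 0.3398
  σ(I2,I4) = 0.22 × 1.44 × 0.85 = 0.2693
  σ(I3,I4) = 0.60 × 1.18 × 0.85 = 0.6018
σ²_T = Σσ²ᵢ + 2·Σσ_ij = 5.2086 + 2 × 2.3553 = 9.9192
α = (4/3)·(1 − 5.2086/9.9192) = 0.633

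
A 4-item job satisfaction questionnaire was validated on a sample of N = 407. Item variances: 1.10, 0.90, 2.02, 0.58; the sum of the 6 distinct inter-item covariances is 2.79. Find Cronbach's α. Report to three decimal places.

α = 0.731

sum of item variances = 1.10 + 0.90 + 2.02 + 0.58 = 4.60
Sum of distinct covariances = 2.79
σ²_T = sum of item variances + 2·Σcov = 4.60 + 2 × 2.79 = 10.18
α = (4/3)·(1 − 4.60/10.18) = 0.731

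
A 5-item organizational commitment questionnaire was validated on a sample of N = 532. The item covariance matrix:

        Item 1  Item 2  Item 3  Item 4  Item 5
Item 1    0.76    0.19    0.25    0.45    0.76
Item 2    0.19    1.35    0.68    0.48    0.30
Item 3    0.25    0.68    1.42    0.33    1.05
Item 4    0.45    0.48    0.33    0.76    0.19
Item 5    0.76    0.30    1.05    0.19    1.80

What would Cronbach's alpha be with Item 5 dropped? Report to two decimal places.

Remaining items: Item 1, Item 2, Item 3, Item 4 (k = 4).
ΣVar(i) = 0.76 + 1.35 + 1.42 + 0.76 = 4.29
total variance = 4.29 + 2 × 2.38 = 9.05
α (item deleted) = (4/3)·(1 − 4.29/9.05) = 0.70

Cronbach's alpha = 0.70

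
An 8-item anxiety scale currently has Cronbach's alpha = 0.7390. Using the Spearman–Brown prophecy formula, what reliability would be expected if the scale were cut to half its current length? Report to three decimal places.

predicted reliability = 0.586

Length factor m = 1/2
α' = m·α / (1 − (1−m)·α)
   = 1/2 × 0.7390 / (1 − (1 − 1/2) × 0.7390)
   = 0.3695 / 0.6305 = 0.586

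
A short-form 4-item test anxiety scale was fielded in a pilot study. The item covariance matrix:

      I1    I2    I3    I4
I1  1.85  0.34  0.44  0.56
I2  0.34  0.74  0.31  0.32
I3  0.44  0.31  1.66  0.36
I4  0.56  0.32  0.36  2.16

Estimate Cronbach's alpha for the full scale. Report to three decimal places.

Σσ²ᵢ = 1.85 + 0.74 + 1.66 + 2.16 = 6.41
Σ_{i<j} σ_ij = 2.33
σ²_T = 6.41 + 2 × 2.33 = 11.07
α = (k/(k−1))·(1 − Σσ²ᵢ/σ²_T) = (4/3)·(1 − 6.41/11.07) = 0.561

α = 0.561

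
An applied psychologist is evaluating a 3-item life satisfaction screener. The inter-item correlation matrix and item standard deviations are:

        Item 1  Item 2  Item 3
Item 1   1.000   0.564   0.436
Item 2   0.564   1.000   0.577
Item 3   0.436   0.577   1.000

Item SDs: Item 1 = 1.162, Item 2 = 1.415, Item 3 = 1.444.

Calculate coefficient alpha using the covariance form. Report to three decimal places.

Σσ²ᵢ = 1.162² + 1.415² + 1.444² = 5.4376
Covariances σ_ij = r_ij · s_i · s_j:
  σ(Item 1,Item 2) = 0.564 × 1.162 × 1.415 = 0.9273
  σ(Item 1,Item 3) = 0.436 × 1.162 × 1.444 = 0.7316
  σ(Item 2,Item 3) = 0.577 × 1.415 × 1.444 = 1.1790
σ²_T = Σσ²ᵢ + 2·Σσ_ij = 5.4376 + 2 × 2.8379 = 11.1134
α = (3/2)·(1 − 5.4376/11.1134) = 0.766

coefficient alpha = 0.766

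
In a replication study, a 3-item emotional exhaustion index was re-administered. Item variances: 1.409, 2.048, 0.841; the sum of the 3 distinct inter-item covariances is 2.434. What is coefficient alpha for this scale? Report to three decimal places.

α = 0.797

sum of item variances = 1.409 + 2.048 + 0.841 = 4.298
Sum of distinct covariances = 2.434
σ²_total = sum of item variances + 2·Σcov = 4.298 + 2 × 2.434 = 9.166
α = (3/2)·(1 − 4.298/9.166) = 0.797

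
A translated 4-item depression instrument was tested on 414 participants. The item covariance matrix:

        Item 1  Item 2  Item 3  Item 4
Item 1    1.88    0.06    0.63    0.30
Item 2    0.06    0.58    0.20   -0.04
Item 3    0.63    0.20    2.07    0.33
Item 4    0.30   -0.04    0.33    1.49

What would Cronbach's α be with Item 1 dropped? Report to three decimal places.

Remaining items: Item 2, Item 3, Item 4 (k = 3).
ΣVar(i) = 0.58 + 2.07 + 1.49 = 4.14
Var(T) = 4.14 + 2 × 0.49 = 5.12
α (item deleted) = (3/2)·(1 − 4.14/5.12) = 0.287

Cronbach's α = 0.287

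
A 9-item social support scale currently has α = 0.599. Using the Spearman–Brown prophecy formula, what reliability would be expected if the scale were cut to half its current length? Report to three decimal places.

predicted reliability = 0.428

Length factor m = 1/2
α' = m·α / (1 − (1−m)·α)
   = 1/2 × 0.599 / (1 − (1 − 1/2) × 0.599)
   = 0.2995 / 0.7005 = 0.428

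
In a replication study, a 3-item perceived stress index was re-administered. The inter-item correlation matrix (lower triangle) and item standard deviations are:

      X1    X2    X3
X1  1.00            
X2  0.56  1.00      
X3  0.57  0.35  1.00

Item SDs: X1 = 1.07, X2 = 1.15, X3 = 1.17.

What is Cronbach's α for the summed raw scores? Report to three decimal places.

Cronbach's α = 0.741

Σσ²ᵢ = 1.07² + 1.15² + 1.17² = 3.8363
Covariances σ_ij = r_ij · s_i · s_j:
  σ(X1,X2) = 0.56 × 1.07 × 1.15 = 0.6891
  σ(X1,X3) = 0.57 × 1.07 × 1.17 = 0.7136
  σ(X2,X3) = 0.35 × 1.15 × 1.17 = 0.4709
σ²_T = Σσ²ᵢ + 2·Σσ_ij = 3.8363 + 2 × 1.8736 = 7.5835
α = (3/2)·(1 − 3.8363/7.5835) = 0.741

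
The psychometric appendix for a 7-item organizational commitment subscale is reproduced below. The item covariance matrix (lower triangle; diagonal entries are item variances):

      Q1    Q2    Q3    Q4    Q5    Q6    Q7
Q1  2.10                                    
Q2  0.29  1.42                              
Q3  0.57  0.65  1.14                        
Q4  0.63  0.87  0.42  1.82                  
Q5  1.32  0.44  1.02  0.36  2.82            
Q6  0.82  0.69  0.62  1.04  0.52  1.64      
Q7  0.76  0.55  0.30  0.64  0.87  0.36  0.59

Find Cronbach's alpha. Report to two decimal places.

α = 0.82

Σσᵢ² = 2.10 + 1.42 + 1.14 + 1.82 + 2.82 + 1.64 + 0.59 = 11.53
Sum of the distinct covariances = 13.74
Var(T) = 11.53 + 2 × 13.74 = 39.01
α = (k/(k−1))·(1 − Σσᵢ²/Var(T)) = (7/6)·(1 − 11.53/39.01) = 0.82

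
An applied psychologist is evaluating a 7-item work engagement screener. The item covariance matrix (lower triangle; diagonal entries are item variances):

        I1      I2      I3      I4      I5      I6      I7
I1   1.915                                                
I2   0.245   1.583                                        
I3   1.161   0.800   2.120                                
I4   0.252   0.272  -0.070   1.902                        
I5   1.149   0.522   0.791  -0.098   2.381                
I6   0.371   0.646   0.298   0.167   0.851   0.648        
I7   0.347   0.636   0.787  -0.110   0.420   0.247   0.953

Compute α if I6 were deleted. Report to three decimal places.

Remaining items: I1, I2, I3, I4, I5, I7 (k = 6).
ΣVar(i) = 1.915 + 1.583 + 2.120 + 1.902 + 2.381 + 0.953 = 10.854
total variance = 10.854 + 2 × 7.104 = 25.062
α (item deleted) = (6/5)·(1 − 10.854/25.062) = 0.680

α = 0.680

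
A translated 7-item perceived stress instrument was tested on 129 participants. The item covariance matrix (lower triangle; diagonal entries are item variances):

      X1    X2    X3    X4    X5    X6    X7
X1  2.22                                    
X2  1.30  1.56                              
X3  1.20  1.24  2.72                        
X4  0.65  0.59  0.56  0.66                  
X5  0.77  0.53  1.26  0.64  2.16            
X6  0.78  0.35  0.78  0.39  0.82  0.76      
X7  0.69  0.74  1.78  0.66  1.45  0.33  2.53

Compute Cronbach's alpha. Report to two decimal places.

ΣVar(i) = 2.22 + 1.56 + 2.72 + 0.66 + 2.16 + 0.76 + 2.53 = 12.61
Σ_{i<j} σ_ij = 17.51
σ²_total = 12.61 + 2 × 17.51 = 47.63
α = (k/(k−1))·(1 − ΣVar(i)/σ²_total) = (7/6)·(1 − 12.61/47.63) = 0.86

α = 0.86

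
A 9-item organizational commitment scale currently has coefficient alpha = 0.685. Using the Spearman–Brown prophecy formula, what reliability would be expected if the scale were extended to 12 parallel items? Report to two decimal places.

Length factor m = 12/9 = 1.3333
α' = m·α / (1 + (m−1)·α)
   = 12/9 × 0.685 / (1 + (12/9 − 1) × 0.685)
   = 0.9133 / 1.2283 = 0.74

predicted reliability = 0.74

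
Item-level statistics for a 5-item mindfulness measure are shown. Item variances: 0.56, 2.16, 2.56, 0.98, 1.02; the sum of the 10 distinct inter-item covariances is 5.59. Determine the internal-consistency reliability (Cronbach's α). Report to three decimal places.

Cronbach's α = 0.757

ΣVar(i) = 0.56 + 2.16 + 2.56 + 0.98 + 1.02 = 7.28
Sum of distinct covariances = 5.59
σ²_total = ΣVar(i) + 2·Σcov = 7.28 + 2 × 5.59 = 18.46
α = (5/4)·(1 − 7.28/18.46) = 0.757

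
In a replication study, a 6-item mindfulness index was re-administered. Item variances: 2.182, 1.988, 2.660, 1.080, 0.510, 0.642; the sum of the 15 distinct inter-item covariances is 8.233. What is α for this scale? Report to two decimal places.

ΣVar(i) = 2.182 + 1.988 + 2.660 + 1.080 + 0.510 + 0.642 = 9.062
Sum of distinct covariances = 8.233
total variance = ΣVar(i) + 2·Σcov = 9.062 + 2 × 8.233 = 25.528
α = (6/5)·(1 − 9.062/25.528) = 0.77

α = 0.77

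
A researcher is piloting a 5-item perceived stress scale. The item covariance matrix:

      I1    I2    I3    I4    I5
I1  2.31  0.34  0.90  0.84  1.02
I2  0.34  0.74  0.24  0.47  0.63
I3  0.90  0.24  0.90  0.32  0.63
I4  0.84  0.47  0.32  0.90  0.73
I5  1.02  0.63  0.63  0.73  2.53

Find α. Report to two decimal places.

α = 0.78

Σσ²ᵢ = 2.31 + 0.74 + 0.90 + 0.90 + 2.53 = 7.38
Sum of off-diagonal covariances = 6.12
σ²_total = 7.38 + 2 × 6.12 = 19.62
α = (k/(k−1))·(1 − Σσ²ᵢ/σ²_total) = (5/4)·(1 − 7.38/19.62) = 0.78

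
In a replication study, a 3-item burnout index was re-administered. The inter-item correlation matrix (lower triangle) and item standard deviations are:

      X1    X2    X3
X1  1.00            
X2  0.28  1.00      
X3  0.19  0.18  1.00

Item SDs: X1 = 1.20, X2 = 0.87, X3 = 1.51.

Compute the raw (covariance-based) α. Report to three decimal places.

Σσ²ᵢ = 1.20² + 0.87² + 1.51² = 4.4770
Covariances σ_ij = r_ij · s_i · s_j:
  σ(X1,X2) = 0.28 × 1.20 × 0.87 = 0.2923
  σ(X1,X3) = 0.19 × 1.20 × 1.51 = 0.3443
  σ(X2,X3) = 0.18 × 0.87 × 1.51 = 0.2365
σ²_T = Σσ²ᵢ + 2·Σσ_ij = 4.4770 + 2 × 0.8731 = 6.2232
α = (3/2)·(1 − 4.4770/6.2232) = 0.421

α = 0.421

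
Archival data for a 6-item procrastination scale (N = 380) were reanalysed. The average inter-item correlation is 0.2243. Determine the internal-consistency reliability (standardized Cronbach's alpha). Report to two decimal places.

α = 0.63

Standardized α = k·r̄ / (1 + (k−1)·r̄) = 6 × 0.2243 / (1 + 5 × 0.2243)
  = 1.3458 / 2.1215 = 0.63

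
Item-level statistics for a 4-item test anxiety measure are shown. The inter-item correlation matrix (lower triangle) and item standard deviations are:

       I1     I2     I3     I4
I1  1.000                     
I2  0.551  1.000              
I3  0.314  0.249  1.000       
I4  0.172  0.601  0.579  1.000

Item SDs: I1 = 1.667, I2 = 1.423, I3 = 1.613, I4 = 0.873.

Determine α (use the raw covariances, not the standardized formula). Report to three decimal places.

α = 0.702

Σσ²ᵢ = 1.667² + 1.423² + 1.613² + 0.873² = 8.1677
Covariances σ_ij = r_ij · s_i · s_j:
  σ(I1,I2) = 0.551 × 1.667 × 1.423 = 1.3070
  σ(I1,I3) = 0.314 × 1.667 × 1.613 = 0.8443
  σ(I1,I4) = 0.172 × 1.667 × 0.873 = 0.2503
  σ(I2,I3) = 0.249 × 1.423 × 1.613 = 0.5715
  σ(I2,I4) = 0.601 × 1.423 × 0.873 = 0.7466
  σ(I3,I4) = 0.579 × 1.613 × 0.873 = 0.8153
σ²_T = Σσ²ᵢ + 2·Σσ_ij = 8.1677 + 2 × 4.5350 = 17.2377
α = (4/3)·(1 − 8.1677/17.2377) = 0.702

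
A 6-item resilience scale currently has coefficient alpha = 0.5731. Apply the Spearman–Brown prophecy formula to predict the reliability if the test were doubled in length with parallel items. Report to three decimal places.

Length factor m = 2
α' = m·α / (1 + (m−1)·α)
   = 2 × 0.5731 / (1 + (2 − 1) × 0.5731)
   = 1.1462 / 1.5731 = 0.729

predicted reliability = 0.729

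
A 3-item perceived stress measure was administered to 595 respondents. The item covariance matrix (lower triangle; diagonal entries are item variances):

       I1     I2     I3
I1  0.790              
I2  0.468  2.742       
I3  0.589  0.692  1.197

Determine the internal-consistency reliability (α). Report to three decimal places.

α = 0.638

ΣVar(i) = 0.790 + 2.742 + 1.197 = 4.729
Σ_{i<j} σ_ij = 1.749
total variance = 4.729 + 2 × 1.749 = 8.227
α = (k/(k−1))·(1 − ΣVar(i)/total variance) = (3/2)·(1 − 4.729/8.227) = 0.638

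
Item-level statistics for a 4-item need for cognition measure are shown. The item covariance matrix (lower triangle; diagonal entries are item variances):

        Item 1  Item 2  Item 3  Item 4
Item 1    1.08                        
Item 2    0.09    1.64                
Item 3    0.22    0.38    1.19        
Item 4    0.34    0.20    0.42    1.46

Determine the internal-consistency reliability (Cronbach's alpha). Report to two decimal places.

Σσᵢ² = 1.08 + 1.64 + 1.19 + 1.46 = 5.37
Sum of off-diagonal covariances = 1.65
σ²_T = 5.37 + 2 × 1.65 = 8.67
α = (k/(k−1))·(1 − Σσᵢ²/σ²_T) = (4/3)·(1 − 5.37/8.67) = 0.51

α = 0.51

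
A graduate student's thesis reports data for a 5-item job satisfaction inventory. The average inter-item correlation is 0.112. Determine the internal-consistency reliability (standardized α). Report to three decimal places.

Standardized α = k·r̄ / (1 + (k−1)·r̄) = 5 × 0.112 / (1 + 4 × 0.112)
  = 0.5600 / 1.4480 = 0.387

standardized α = 0.387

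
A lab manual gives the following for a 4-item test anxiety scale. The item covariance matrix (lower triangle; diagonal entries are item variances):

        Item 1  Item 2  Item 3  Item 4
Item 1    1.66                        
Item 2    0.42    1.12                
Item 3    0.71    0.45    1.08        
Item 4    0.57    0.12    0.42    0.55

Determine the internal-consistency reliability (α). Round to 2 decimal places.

Σσ²ᵢ = 1.66 + 1.12 + 1.08 + 0.55 = 4.41
Sum of off-diagonal covariances = 2.69
σ²_T = 4.41 + 2 × 2.69 = 9.79
α = (k/(k−1))·(1 − Σσ²ᵢ/σ²_T) = (4/3)·(1 − 4.41/9.79) = 0.73

α = 0.73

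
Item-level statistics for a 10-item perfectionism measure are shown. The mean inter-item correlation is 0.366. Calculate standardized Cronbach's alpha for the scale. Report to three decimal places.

standardized Cronbach's alpha = 0.852

Standardized α = k·r̄ / (1 + (k−1)·r̄) = 10 × 0.366 / (1 + 9 × 0.366)
  = 3.6600 / 4.2940 = 0.852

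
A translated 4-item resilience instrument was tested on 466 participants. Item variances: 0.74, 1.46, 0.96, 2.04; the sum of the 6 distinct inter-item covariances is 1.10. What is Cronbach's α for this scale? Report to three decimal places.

Cronbach's α = 0.396

Σσᵢ² = 0.74 + 1.46 + 0.96 + 2.04 = 5.20
Sum of distinct covariances = 1.10
total variance = Σσᵢ² + 2·Σcov = 5.20 + 2 × 1.10 = 7.40
α = (4/3)·(1 − 5.20/7.40) = 0.396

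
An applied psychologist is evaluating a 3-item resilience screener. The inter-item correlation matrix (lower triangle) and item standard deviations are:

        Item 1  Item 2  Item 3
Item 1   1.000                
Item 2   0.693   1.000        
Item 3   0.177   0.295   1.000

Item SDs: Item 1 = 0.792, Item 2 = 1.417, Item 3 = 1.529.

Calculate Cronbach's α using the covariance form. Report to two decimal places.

Cronbach's α = 0.59

Σσ²ᵢ = 0.792² + 1.417² + 1.529² = 4.9730
Covariances σ_ij = r_ij · s_i · s_j:
  σ(Item 1,Item 2) = 0.693 × 0.792 × 1.417 = 0.7777
  σ(Item 1,Item 3) = 0.177 × 0.792 × 1.529 = 0.2143
  σ(Item 2,Item 3) = 0.295 × 1.417 × 1.529 = 0.6391
σ²_T = Σσ²ᵢ + 2·Σσ_ij = 4.9730 + 2 × 1.6311 = 8.2352
α = (3/2)·(1 − 4.9730/8.2352) = 0.59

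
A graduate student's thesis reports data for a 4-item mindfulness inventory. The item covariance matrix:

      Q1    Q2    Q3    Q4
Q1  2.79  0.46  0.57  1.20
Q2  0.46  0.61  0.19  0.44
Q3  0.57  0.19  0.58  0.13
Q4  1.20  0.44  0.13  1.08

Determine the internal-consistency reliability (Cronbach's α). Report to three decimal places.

sum of item variances = 2.79 + 0.61 + 0.58 + 1.08 = 5.06
Σ_{i<j} σ_ij = 2.99
total variance = 5.06 + 2 × 2.99 = 11.04
α = (k/(k−1))·(1 − sum of item variances/total variance) = (4/3)·(1 − 5.06/11.04) = 0.722

Cronbach's α = 0.722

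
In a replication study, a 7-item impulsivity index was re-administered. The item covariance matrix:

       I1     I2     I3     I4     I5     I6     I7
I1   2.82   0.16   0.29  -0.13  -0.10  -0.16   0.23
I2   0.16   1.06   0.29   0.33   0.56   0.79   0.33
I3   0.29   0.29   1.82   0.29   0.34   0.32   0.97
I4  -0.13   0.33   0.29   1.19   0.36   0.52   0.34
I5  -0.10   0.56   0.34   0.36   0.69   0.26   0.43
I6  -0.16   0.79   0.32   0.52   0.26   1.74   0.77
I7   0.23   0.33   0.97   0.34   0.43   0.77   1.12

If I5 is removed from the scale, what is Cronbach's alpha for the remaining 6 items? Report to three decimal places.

Cronbach's alpha = 0.627

Remaining items: I1, I2, I3, I4, I6, I7 (k = 6).
sum of item variances = 2.82 + 1.06 + 1.82 + 1.19 + 1.74 + 1.12 = 9.75
σ²_T = 9.75 + 2 × 5.34 = 20.43
α (item deleted) = (6/5)·(1 − 9.75/20.43) = 0.627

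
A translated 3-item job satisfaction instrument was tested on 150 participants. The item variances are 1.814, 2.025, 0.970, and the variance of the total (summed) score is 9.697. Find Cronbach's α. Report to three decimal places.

Cronbach's α = 0.756

ΣVar(i) = 1.814 + 2.025 + 0.970 = 4.809
α = (k/(k−1))·(1 − ΣVar(i)/Var(T)) = (3/2)·(1 − 4.809/9.697) = 0.756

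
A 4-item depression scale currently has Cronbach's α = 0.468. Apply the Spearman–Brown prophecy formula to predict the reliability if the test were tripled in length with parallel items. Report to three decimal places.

predicted reliability = 0.725

Length factor m = 3
α' = m·α / (1 + (m−1)·α)
   = 3 × 0.468 / (1 + (3 − 1) × 0.468)
   = 1.4040 / 1.9360 = 0.725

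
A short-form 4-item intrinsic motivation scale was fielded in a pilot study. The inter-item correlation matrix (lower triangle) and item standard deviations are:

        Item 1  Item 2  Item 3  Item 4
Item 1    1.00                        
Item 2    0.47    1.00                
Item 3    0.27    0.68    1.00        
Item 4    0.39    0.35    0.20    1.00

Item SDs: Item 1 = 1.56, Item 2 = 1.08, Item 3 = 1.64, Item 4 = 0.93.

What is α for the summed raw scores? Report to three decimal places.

α = 0.696

Σσ²ᵢ = 1.56² + 1.08² + 1.64² + 0.93² = 7.1545
Covariances σ_ij = r_ij · s_i · s_j:
  σ(Item 1,Item 2) = 0.47 × 1.56 × 1.08 = 0.7919
  σ(Item 1,Item 3) = 0.27 × 1.56 × 1.64 = 0.6908
  σ(Item 1,Item 4) = 0.39 × 1.56 × 0.93 = 0.5658
  σ(Item 2,Item 3) = 0.68 × 1.08 × 1.64 = 1.2044
  σ(Item 2,Item 4) = 0.35 × 1.08 × 0.93 = 0.3515
  σ(Item 3,Item 4) = 0.20 × 1.64 × 0.93 = 0.3050
σ²_T = Σσ²ᵢ + 2·Σσ_ij = 7.1545 + 2 × 3.9094 = 14.9733
α = (4/3)·(1 − 7.1545/14.9733) = 0.696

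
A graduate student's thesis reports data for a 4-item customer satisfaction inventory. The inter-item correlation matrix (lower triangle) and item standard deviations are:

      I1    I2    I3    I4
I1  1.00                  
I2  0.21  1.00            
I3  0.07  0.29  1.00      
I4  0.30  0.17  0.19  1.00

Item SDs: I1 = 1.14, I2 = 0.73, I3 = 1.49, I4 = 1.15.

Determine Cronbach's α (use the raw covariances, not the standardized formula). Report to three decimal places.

Cronbach's α = 0.472

Σσ²ᵢ = 1.14² + 0.73² + 1.49² + 1.15² = 5.3751
Covariances σ_ij = r_ij · s_i · s_j:
  σ(I1,I2) = 0.21 × 1.14 × 0.73 = 0.1748
  σ(I1,I3) = 0.07 × 1.14 × 1.49 = 0.1189
  σ(I1,I4) = 0.30 × 1.14 × 1.15 = 0.3933
  σ(I2,I3) = 0.29 × 0.73 × 1.49 = 0.3154
  σ(I2,I4) = 0.17 × 0.73 × 1.15 = 0.1427
  σ(I3,I4) = 0.19 × 1.49 × 1.15 = 0.3256
σ²_T = Σσ²ᵢ + 2·Σσ_ij = 5.3751 + 2 × 1.4707 = 8.3165
α = (4/3)·(1 − 5.3751/8.3165) = 0.472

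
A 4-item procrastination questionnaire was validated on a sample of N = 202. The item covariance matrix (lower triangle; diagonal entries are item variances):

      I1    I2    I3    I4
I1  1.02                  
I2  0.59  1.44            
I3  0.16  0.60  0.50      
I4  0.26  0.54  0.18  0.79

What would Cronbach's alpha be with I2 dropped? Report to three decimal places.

Cronbach's alpha = 0.513

Remaining items: I1, I3, I4 (k = 3).
Σσ²ᵢ = 1.02 + 0.50 + 0.79 = 2.31
σ²_total = 2.31 + 2 × 0.60 = 3.51
α (item deleted) = (3/2)·(1 − 2.31/3.51) = 0.513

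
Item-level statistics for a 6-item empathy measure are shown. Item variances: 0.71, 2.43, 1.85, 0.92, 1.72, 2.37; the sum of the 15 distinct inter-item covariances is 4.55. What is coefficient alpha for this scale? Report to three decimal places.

Σσ²ᵢ = 0.71 + 2.43 + 1.85 + 0.92 + 1.72 + 2.37 = 10.00
Sum of distinct covariances = 4.55
total variance = Σσ²ᵢ + 2·Σcov = 10.00 + 2 × 4.55 = 19.10
α = (6/5)·(1 − 10.00/19.10) = 0.572

α = 0.572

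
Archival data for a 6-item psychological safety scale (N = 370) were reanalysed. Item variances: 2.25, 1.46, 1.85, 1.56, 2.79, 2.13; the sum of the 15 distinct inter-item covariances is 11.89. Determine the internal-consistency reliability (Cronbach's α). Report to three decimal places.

Cronbach's α = 0.797

Σσᵢ² = 2.25 + 1.46 + 1.85 + 1.56 + 2.79 + 2.13 = 12.04
Sum of distinct covariances = 11.89
total variance = Σσᵢ² + 2·Σcov = 12.04 + 2 × 11.89 = 35.82
α = (6/5)·(1 − 12.04/35.82) = 0.797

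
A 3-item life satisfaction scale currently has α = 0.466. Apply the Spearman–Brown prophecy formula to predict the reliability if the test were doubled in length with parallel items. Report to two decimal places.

Length factor m = 2
α' = m·α / (1 + (m−1)·α)
   = 2 × 0.466 / (1 + (2 − 1) × 0.466)
   = 0.9320 / 1.4660 = 0.64

predicted reliability = 0.64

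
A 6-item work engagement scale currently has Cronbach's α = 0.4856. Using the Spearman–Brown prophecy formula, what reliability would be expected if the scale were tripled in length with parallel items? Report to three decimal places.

predicted reliability = 0.739

Length factor m = 3
α' = m·α / (1 + (m−1)·α)
   = 3 × 0.4856 / (1 + (3 − 1) × 0.4856)
   = 1.4568 / 1.9712 = 0.739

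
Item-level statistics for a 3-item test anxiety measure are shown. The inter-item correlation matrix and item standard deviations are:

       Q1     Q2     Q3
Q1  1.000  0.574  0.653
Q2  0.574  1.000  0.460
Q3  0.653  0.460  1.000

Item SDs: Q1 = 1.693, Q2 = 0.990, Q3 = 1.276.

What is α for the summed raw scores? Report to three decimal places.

Σσ²ᵢ = 1.693² + 0.990² + 1.276² = 5.4745
Covariances σ_ij = r_ij · s_i · s_j:
  σ(Q1,Q2) = 0.574 × 1.693 × 0.990 = 0.9621
  σ(Q1,Q3) = 0.653 × 1.693 × 1.276 = 1.4107
  σ(Q2,Q3) = 0.460 × 0.990 × 1.276 = 0.5811
σ²_T = Σσ²ᵢ + 2·Σσ_ij = 5.4745 + 2 × 2.9539 = 11.3823
α = (3/2)·(1 − 5.4745/11.3823) = 0.779

α = 0.779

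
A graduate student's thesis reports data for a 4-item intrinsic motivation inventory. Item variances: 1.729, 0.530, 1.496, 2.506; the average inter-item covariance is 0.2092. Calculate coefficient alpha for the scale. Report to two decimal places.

α = 0.38

Σσᵢ² = 1.729 + 0.530 + 1.496 + 2.506 = 6.261
Sum of the 6 distinct covariances = 6 × 0.2092 = 1.2552
σ²_total = Σσᵢ² + 2·Σcov = 6.261 + 2 × 1.2552 = 8.7714
α = (4/3)·(1 − 6.261/8.7714) = 0.38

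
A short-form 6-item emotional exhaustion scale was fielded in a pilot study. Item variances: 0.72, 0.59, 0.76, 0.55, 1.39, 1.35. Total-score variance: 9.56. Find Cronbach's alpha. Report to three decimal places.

Cronbach's alpha = 0.527

ΣVar(i) = 0.72 + 0.59 + 0.76 + 0.55 + 1.39 + 1.35 = 5.36
α = (k/(k−1))·(1 − ΣVar(i)/total variance) = (6/5)·(1 − 5.36/9.56) = 0.527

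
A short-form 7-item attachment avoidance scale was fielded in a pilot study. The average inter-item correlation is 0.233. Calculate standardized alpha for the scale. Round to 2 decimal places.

Standardized α = k·r̄ / (1 + (k−1)·r̄) = 7 × 0.233 / (1 + 6 × 0.233)
  = 1.6310 / 2.3980 = 0.68

α = 0.68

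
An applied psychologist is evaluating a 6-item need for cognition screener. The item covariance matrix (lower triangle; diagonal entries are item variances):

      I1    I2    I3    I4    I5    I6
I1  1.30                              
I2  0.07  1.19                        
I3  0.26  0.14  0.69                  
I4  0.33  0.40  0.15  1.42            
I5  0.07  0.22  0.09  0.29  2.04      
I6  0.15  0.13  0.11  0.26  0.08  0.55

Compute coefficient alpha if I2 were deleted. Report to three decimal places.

Remaining items: I1, I3, I4, I5, I6 (k = 5).
Σσ²ᵢ = 1.30 + 0.69 + 1.42 + 2.04 + 0.55 = 6.00
σ²_total = 6.00 + 2 × 1.79 = 9.58
α (item deleted) = (5/4)·(1 − 6.00/9.58) = 0.467

α = 0.467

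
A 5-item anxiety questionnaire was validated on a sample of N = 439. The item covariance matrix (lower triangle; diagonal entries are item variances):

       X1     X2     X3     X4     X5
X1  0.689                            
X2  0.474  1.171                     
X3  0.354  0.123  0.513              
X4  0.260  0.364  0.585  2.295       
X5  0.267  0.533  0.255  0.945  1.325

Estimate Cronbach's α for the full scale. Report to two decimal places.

Cronbach's α = 0.73

Σσ²ᵢ = 0.689 + 1.171 + 0.513 + 2.295 + 1.325 = 5.993
Sum of the distinct covariances = 4.160
σ²_total = 5.993 + 2 × 4.160 = 14.313
α = (k/(k−1))·(1 − Σσ²ᵢ/σ²_total) = (5/4)·(1 − 5.993/14.313) = 0.73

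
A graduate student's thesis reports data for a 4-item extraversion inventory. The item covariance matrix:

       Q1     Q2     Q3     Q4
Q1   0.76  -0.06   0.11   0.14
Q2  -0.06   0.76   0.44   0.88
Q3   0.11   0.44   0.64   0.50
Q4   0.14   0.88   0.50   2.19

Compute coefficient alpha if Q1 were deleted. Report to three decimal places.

coefficient alpha = 0.755

Remaining items: Q2, Q3, Q4 (k = 3).
sum of item variances = 0.76 + 0.64 + 2.19 = 3.59
Var(T) = 3.59 + 2 × 1.82 = 7.23
α (item deleted) = (3/2)·(1 − 3.59/7.23) = 0.755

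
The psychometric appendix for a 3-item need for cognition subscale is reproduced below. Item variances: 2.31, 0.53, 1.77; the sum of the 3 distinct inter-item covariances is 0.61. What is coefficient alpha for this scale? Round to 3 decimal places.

sum of item variances = 2.31 + 0.53 + 1.77 = 4.61
Sum of distinct covariances = 0.61
Var(T) = sum of item variances + 2·Σcov = 4.61 + 2 × 0.61 = 5.83
α = (3/2)·(1 − 4.61/5.83) = 0.314

α = 0.314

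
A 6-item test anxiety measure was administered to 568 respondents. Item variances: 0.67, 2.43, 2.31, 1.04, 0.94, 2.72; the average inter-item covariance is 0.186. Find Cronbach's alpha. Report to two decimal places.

Σσ²ᵢ = 0.67 + 2.43 + 2.31 + 1.04 + 0.94 + 2.72 = 10.11
Sum of the 15 distinct covariances = 15 × 0.186 = 2.790
σ²_T = Σσ²ᵢ + 2·Σcov = 10.11 + 2 × 2.790 = 15.690
α = (6/5)·(1 − 10.11/15.690) = 0.43

α = 0.43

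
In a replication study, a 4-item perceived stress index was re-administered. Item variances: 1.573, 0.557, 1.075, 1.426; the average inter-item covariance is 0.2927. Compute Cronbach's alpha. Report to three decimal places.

α = 0.575

sum of item variances = 1.573 + 0.557 + 1.075 + 1.426 = 4.631
Sum of the 6 distinct covariances = 6 × 0.2927 = 1.7562
Var(T) = sum of item variances + 2·Σcov = 4.631 + 2 × 1.7562 = 8.1434
α = (4/3)·(1 − 4.631/8.1434) = 0.575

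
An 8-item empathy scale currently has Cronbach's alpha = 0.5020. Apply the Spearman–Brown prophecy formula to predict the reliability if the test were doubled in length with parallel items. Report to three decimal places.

predicted reliability = 0.668

Length factor m = 2
α' = m·α / (1 + (m−1)·α)
   = 2 × 0.5020 / (1 + (2 − 1) × 0.5020)
   = 1.0040 / 1.5020 = 0.668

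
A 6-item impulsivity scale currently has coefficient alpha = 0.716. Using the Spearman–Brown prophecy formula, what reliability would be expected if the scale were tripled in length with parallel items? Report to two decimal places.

Length factor m = 3
α' = m·α / (1 + (m−1)·α)
   = 3 × 0.716 / (1 + (3 − 1) × 0.716)
   = 2.1480 / 2.4320 = 0.88

predicted reliability = 0.88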